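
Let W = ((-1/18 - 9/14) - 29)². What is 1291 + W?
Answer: 8624620/3969 ≈ 2173.0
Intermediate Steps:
W = 3500641/3969 (W = ((-1*1/18 - 9*1/14) - 29)² = ((-1/18 - 9/14) - 29)² = (-44/63 - 29)² = (-1871/63)² = 3500641/3969 ≈ 882.00)
1291 + W = 1291 + 3500641/3969 = 8624620/3969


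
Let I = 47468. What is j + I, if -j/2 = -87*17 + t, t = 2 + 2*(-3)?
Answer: 50434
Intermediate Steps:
t = -4 (t = 2 - 6 = -4)
j = 2966 (j = -2*(-87*17 - 4) = -2*(-1479 - 4) = -2*(-1483) = 2966)
j + I = 2966 + 47468 = 50434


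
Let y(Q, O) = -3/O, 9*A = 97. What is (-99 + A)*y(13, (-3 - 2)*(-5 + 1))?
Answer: 397/30 ≈ 13.233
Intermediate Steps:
A = 97/9 (A = (1/9)*97 = 97/9 ≈ 10.778)
(-99 + A)*y(13, (-3 - 2)*(-5 + 1)) = (-99 + 97/9)*(-3*1/((-5 + 1)*(-3 - 2))) = -(-794)/(3*((-5*(-4)))) = -(-794)/(3*20) = -794/9*(-3/20) = 397/30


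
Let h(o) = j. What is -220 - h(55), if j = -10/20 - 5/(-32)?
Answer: -7029/32 ≈ -219.66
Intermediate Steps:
j = -11/32 (j = -10*1/20 - 5*(-1/32) = -½ + 5/32 = -11/32 ≈ -0.34375)
h(o) = -11/32
-220 - h(55) = -220 - 1*(-11/32) = -220 + 11/32 = -7029/32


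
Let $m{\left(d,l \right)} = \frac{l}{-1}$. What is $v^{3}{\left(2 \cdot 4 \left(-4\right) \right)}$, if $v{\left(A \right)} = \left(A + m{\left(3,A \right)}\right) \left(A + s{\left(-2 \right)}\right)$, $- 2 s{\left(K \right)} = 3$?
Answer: $0$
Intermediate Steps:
$m{\left(d,l \right)} = - l$ ($m{\left(d,l \right)} = l \left(-1\right) = - l$)
$s{\left(K \right)} = - \frac{3}{2}$ ($s{\left(K \right)} = \left(- \frac{1}{2}\right) 3 = - \frac{3}{2}$)
$v{\left(A \right)} = 0$ ($v{\left(A \right)} = \left(A - A\right) \left(A - \frac{3}{2}\right) = 0 \left(- \frac{3}{2} + A\right) = 0$)
$v^{3}{\left(2 \cdot 4 \left(-4\right) \right)} = 0^{3} = 0$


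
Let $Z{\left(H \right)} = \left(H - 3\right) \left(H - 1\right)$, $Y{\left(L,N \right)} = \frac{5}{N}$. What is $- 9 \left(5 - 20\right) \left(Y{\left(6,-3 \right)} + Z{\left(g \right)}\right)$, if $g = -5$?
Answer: $6255$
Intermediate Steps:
$Z{\left(H \right)} = \left(-1 + H\right) \left(-3 + H\right)$ ($Z{\left(H \right)} = \left(-3 + H\right) \left(-1 + H\right) = \left(-1 + H\right) \left(-3 + H\right)$)
$- 9 \left(5 - 20\right) \left(Y{\left(6,-3 \right)} + Z{\left(g \right)}\right) = - 9 \left(5 - 20\right) \left(\frac{5}{-3} + \left(3 + \left(-5\right)^{2} - -20\right)\right) = - 9 \left(5 - 20\right) \left(5 \left(- \frac{1}{3}\right) + \left(3 + 25 + 20\right)\right) = \left(-9\right) \left(-15\right) \left(- \frac{5}{3} + 48\right) = 135 \cdot \frac{139}{3} = 6255$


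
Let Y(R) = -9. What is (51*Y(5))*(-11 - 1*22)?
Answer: 15147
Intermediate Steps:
(51*Y(5))*(-11 - 1*22) = (51*(-9))*(-11 - 1*22) = -459*(-11 - 22) = -459*(-33) = 15147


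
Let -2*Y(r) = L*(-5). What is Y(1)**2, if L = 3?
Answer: 225/4 ≈ 56.250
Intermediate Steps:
Y(r) = 15/2 (Y(r) = -3*(-5)/2 = -1/2*(-15) = 15/2)
Y(1)**2 = (15/2)**2 = 225/4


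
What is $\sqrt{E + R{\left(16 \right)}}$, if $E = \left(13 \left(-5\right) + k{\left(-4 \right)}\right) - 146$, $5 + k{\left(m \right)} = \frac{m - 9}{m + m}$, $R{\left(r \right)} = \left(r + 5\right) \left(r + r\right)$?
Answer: $\frac{\sqrt{7322}}{4} \approx 21.392$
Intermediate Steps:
$R{\left(r \right)} = 2 r \left(5 + r\right)$ ($R{\left(r \right)} = \left(5 + r\right) 2 r = 2 r \left(5 + r\right)$)
$k{\left(m \right)} = -5 + \frac{-9 + m}{2 m}$ ($k{\left(m \right)} = -5 + \frac{m - 9}{m + m} = -5 + \frac{-9 + m}{2 m}$)
$E = - \frac{1715}{8}$ ($E = \left(13 \left(-5\right) + \frac{9 \left(-1 - -4\right)}{2 \left(-4\right)}\right) - 146 = \left(-65 + \frac{9}{2} \left(- \frac{1}{4}\right) \left(-1 + 4\right)\right) - 146 = \left(-65 + \frac{9}{2} \left(- \frac{1}{4}\right) 3\right) - 146 = \left(-65 - \frac{27}{8}\right) - 146 = - \frac{547}{8} - 146 = - \frac{1715}{8} \approx -214.38$)
$\sqrt{E + R{\left(16 \right)}} = \sqrt{- \frac{1715}{8} + 2 \cdot 16 \left(5 + 16\right)} = \sqrt{- \frac{1715}{8} + 2 \cdot 16 \cdot 21} = \sqrt{- \frac{1715}{8} + 672} = \sqrt{\frac{3661}{8}} = \frac{\sqrt{7322}}{4}$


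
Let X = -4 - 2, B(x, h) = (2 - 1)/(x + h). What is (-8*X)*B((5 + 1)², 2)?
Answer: 24/19 ≈ 1.2632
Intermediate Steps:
B(x, h) = 1/(h + x)
X = -6
(-8*X)*B((5 + 1)², 2) = (-8*(-6))/(2 + (5 + 1)²) = 48/(2 + 6²) = 48/(2 + 36) = 48/38 = 48*(1/38) = 24/19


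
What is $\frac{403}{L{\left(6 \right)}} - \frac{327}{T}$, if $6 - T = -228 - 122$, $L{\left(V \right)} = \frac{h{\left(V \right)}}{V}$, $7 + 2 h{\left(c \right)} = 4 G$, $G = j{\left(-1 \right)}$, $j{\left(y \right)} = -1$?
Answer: $- \frac{1725213}{3916} \approx -440.55$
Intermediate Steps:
$G = -1$
$h{\left(c \right)} = - \frac{11}{2}$ ($h{\left(c \right)} = - \frac{7}{2} + \frac{4 \left(-1\right)}{2} = - \frac{7}{2} + \frac{1}{2} \left(-4\right) = - \frac{7}{2} - 2 = - \frac{11}{2}$)
$L{\left(V \right)} = - \frac{11}{2 V}$
$T = 356$ ($T = 6 - \left(-228 - 122\right) = 6 - -350 = 6 + 350 = 356$)
$\frac{403}{L{\left(6 \right)}} - \frac{327}{T} = \frac{403}{\left(- \frac{11}{2}\right) \frac{1}{6}} - \frac{327}{356} = \frac{403}{- \frac{11}{12}} - \frac{327}{356} = 403 \left(- \frac{12}{11}\right) - \frac{327}{356} = - \frac{4836}{11} - \frac{327}{356} = - \frac{1725213}{3916}$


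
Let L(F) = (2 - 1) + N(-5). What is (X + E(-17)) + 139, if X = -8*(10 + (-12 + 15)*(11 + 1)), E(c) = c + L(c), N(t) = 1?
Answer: -244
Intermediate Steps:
L(F) = 2 (L(F) = (2 - 1) + 1 = 1 + 1 = 2)
E(c) = 2 + c (E(c) = c + 2 = 2 + c)
X = -368 (X = -8*(10 + 3*12) = -8*(10 + 36) = -8*46 = -368)
(X + E(-17)) + 139 = (-368 + (2 - 17)) + 139 = (-368 - 15) + 139 = -383 + 139 = -244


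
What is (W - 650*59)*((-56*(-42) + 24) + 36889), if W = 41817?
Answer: 136131755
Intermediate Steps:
(W - 650*59)*((-56*(-42) + 24) + 36889) = (41817 - 650*59)*((-56*(-42) + 24) + 36889) = (41817 - 38350)*((2352 + 24) + 36889) = 3467*(2376 + 36889) = 3467*39265 = 136131755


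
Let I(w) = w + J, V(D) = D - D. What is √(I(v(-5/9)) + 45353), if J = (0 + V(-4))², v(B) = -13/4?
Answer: √181399/2 ≈ 212.95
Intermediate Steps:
V(D) = 0
v(B) = -13/4 (v(B) = -13*¼ = -13/4)
J = 0 (J = (0 + 0)² = 0² = 0)
I(w) = w (I(w) = w + 0 = w)
√(I(v(-5/9)) + 45353) = √(-13/4 + 45353) = √(181399/4) = √181399/2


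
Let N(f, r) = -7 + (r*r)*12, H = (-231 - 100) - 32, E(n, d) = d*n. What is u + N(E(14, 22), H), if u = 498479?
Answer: 2079700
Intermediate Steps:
H = -363 (H = -331 - 32 = -363)
N(f, r) = -7 + 12*r² (N(f, r) = -7 + r²*12 = -7 + 12*r²)
u + N(E(14, 22), H) = 498479 + (-7 + 12*(-363)²) = 498479 + (-7 + 12*131769) = 498479 + (-7 + 1581228) = 498479 + 1581221 = 2079700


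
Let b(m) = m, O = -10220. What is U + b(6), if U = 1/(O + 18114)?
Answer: 47365/7894 ≈ 6.0001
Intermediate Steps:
U = 1/7894 (U = 1/(-10220 + 18114) = 1/7894 ≈ 0.00012668)
U + b(6) = 1/7894 + 6 = 47365/7894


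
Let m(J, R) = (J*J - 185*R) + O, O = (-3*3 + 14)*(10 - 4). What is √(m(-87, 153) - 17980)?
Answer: 29*I*√46 ≈ 196.69*I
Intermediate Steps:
O = 30 (O = (-9 + 14)*6 = 5*6 = 30)
m(J, R) = 30 + J² - 185*R (m(J, R) = (J*J - 185*R) + 30 = (J² - 185*R) + 30 = 30 + J² - 185*R)
√(m(-87, 153) - 17980) = √((30 + (-87)² - 185*153) - 17980) = √((30 + 7569 - 28305) - 17980) = √(-20706 - 17980) = √(-38686) = 29*I*√46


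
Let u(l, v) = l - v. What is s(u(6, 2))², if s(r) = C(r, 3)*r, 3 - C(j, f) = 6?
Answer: 144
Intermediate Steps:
C(j, f) = -3 (C(j, f) = 3 - 1*6 = 3 - 6 = -3)
s(r) = -3*r
s(u(6, 2))² = (-3*(6 - 1*2))² = (-3*(6 - 2))² = (-3*4)² = (-12)² = 144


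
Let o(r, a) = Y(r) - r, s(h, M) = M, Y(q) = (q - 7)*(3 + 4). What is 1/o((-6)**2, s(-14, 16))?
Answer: 1/167 ≈ 0.0059880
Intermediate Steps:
Y(q) = -49 + 7*q (Y(q) = (-7 + q)*7 = -49 + 7*q)
o(r, a) = -49 + 6*r (o(r, a) = (-49 + 7*r) - r = -49 + 6*r)
1/o((-6)**2, s(-14, 16)) = 1/(-49 + 6*(-6)**2) = 1/(-49 + 6*36) = 1/(-49 + 216) = 1/167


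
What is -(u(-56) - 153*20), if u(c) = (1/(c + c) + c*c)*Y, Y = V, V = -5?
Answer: 2098875/112 ≈ 18740.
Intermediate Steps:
Y = -5
u(c) = -5*c² - 5/(2*c) (u(c) = (1/(c + c) + c*c)*(-5) = (1/(2*c) + c²)*(-5) = (c² + 1/(2*c))*(-5) = -5*c² - 5/(2*c))
-(u(-56) - 153*20) = -((5/2)*(-1 - 2*(-56)³)/(-56) - 153*20) = -((5/2)*(-1/56)*(-1 - 2*(-175616)) - 3060) = -((5/2)*(-1/56)*(-1 + 351232) - 3060) = -((5/2)*(-1/56)*351231 - 3060) = -(-1756155/112 - 3060) = -1*(-2098875/112) = 2098875/112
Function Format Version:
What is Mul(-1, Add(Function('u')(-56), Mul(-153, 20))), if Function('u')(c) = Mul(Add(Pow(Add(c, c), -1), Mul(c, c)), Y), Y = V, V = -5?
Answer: Rational(2098875, 112) ≈ 18740.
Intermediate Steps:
Y = -5
Function('u')(c) = Add(Mul(-5, Pow(c, 2)), Mul(Rational(-5, 2), Pow(c, -1))) (Function('u')(c) = Mul(Add(Pow(Add(c, c), -1), Mul(c, c)), -5) = Mul(Add(Pow(Mul(2, c), -1), Pow(c, 2)), -5) = Mul(Add(Mul(Rational(1, 2), Pow(c, -1)), Pow(c, 2)), -5) = Mul(Add(Pow(c, 2), Mul(Rational(1, 2), Pow(c, -1))), -5) = Add(Mul(-5, Pow(c, 2)), Mul(Rational(-5, 2), Pow(c, -1))))
Mul(-1, Add(Function('u')(-56), Mul(-153, 20))) = Mul(-1, Add(Mul(Rational(5, 2), Pow(-56, -1), Add(-1, Mul(-2, Pow(-56, 3)))), Mul(-153, 20))) = Mul(-1, Add(Mul(Rational(5, 2), Rational(-1, 56), Add(-1, Mul(-2, -175616))), -3060)) = Mul(-1, Add(Mul(Rational(5, 2), Rational(-1, 56), Add(-1, 351232)), -3060)) = Mul(-1, Add(Mul(Rational(5, 2), Rational(-1, 56), 351231), -3060)) = Mul(-1, Add(Rational(-1756155, 112), -3060)) = Mul(-1, Rational(-2098875, 112)) = Rational(2098875, 112)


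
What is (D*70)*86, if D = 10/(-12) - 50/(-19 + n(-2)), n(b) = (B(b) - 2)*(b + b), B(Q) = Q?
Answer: 285950/3 ≈ 95317.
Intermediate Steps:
n(b) = 2*b*(-2 + b) (n(b) = (b - 2)*(b + b) = (-2 + b)*(2*b) = 2*b*(-2 + b))
D = 95/6 (D = 10/(-12) - 50/(-19 + 2*(-2)*(-2 - 2)) = 10*(-1/12) - 50/(-19 + 2*(-2)*(-4)) = -⅚ - 50/(-19 + 16) = -⅚ - 50/(-3) = -⅚ - 50*(-⅓) = -⅚ + 50/3 = 95/6 ≈ 15.833)
(D*70)*86 = ((95/6)*70)*86 = (3325/3)*86 = 285950/3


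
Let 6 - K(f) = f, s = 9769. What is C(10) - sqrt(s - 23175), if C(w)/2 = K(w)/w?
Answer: -4/5 - I*sqrt(13406) ≈ -0.8 - 115.78*I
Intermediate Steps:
K(f) = 6 - f
C(w) = 2*(6 - w)/w (C(w) = 2*((6 - w)/w) = 2*(6 - w)/w)
C(10) - sqrt(s - 23175) = (-2 + 12/10) - sqrt(9769 - 23175) = (-2 + 12*(1/10)) - sqrt(-13406) = (-2 + 6/5) - I*sqrt(13406) = -4/5 - I*sqrt(13406)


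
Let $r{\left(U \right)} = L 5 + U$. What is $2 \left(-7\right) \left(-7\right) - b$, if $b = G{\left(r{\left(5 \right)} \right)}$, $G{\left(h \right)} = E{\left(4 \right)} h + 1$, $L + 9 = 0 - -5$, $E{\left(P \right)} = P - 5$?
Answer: $82$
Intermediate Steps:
$E{\left(P \right)} = -5 + P$
$L = -4$ ($L = -9 + \left(0 - -5\right) = -9 + \left(0 + 5\right) = -9 + 5 = -4$)
$r{\left(U \right)} = -20 + U$ ($r{\left(U \right)} = \left(-4\right) 5 + U = -20 + U$)
$G{\left(h \right)} = 1 - h$ ($G{\left(h \right)} = \left(-5 + 4\right) h + 1 = - h + 1 = 1 - h$)
$b = 16$ ($b = 1 - \left(-20 + 5\right) = 1 - -15 = 1 + 15 = 16$)
$2 \left(-7\right) \left(-7\right) - b = 2 \left(-7\right) \left(-7\right) - 16 = \left(-14\right) \left(-7\right) - 16 = 98 - 16 = 82$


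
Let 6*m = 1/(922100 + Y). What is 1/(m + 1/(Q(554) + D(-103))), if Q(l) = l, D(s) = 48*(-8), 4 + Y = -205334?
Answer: 365548620/2150371 ≈ 169.99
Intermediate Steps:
Y = -205338 (Y = -4 - 205334 = -205338)
D(s) = -384
m = 1/4300572 (m = 1/(6*(922100 - 205338)) = (⅙)/716762 = (⅙)*(1/716762) = 1/4300572 ≈ 2.3253e-7)
1/(m + 1/(Q(554) + D(-103))) = 1/(1/4300572 + 1/(554 - 384)) = 1/(1/4300572 + 1/170) = 1/(2150371/365548620) = 365548620/2150371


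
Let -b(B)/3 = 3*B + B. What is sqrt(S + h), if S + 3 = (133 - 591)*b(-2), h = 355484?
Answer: sqrt(344489) ≈ 586.93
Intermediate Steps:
b(B) = -12*B (b(B) = -3*(3*B + B) = -12*B)
S = -10995 (S = -3 + (133 - 591)*(-12*(-2)) = -3 - 458*24 = -3 - 10992 = -10995)
sqrt(S + h) = sqrt(-10995 + 355484) = sqrt(344489)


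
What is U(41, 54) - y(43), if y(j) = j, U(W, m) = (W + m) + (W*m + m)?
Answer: 2320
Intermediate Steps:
U(W, m) = W + 2*m + W*m (U(W, m) = (W + m) + (m + W*m) = W + 2*m + W*m)
U(41, 54) - y(43) = (41 + 2*54 + 41*54) - 1*43 = (41 + 108 + 2214) - 43 = 2363 - 43 = 2320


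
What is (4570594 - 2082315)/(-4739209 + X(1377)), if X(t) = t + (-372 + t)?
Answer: -2488279/4736827 ≈ -0.52530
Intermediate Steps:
X(t) = -372 + 2*t
(4570594 - 2082315)/(-4739209 + X(1377)) = (4570594 - 2082315)/(-4739209 + (-372 + 2*1377)) = 2488279/(-4739209 + (-372 + 2754)) = 2488279/(-4739209 + 2382) = 2488279/(-4736827) = 2488279*(-1/4736827) = -2488279/4736827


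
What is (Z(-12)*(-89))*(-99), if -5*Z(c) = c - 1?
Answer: 114543/5 ≈ 22909.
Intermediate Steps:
Z(c) = ⅕ - c/5 (Z(c) = -(c - 1)/5 = -(-1 + c)/5 = ⅕ - c/5)
(Z(-12)*(-89))*(-99) = ((⅕ - ⅕*(-12))*(-89))*(-99) = ((⅕ + 12/5)*(-89))*(-99) = ((13/5)*(-89))*(-99) = -1157/5*(-99) = 114543/5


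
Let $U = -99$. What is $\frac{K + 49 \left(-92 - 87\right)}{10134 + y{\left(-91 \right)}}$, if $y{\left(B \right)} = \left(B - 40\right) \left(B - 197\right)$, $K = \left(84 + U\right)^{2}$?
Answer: $- \frac{4273}{23931} \approx -0.17856$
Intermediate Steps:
$K = 225$ ($K = \left(84 - 99\right)^{2} = \left(-15\right)^{2} = 225$)
$y{\left(B \right)} = \left(-197 + B\right) \left(-40 + B\right)$ ($y{\left(B \right)} = \left(-40 + B\right) \left(-197 + B\right) = \left(-197 + B\right) \left(-40 + B\right)$)
$\frac{K + 49 \left(-92 - 87\right)}{10134 + y{\left(-91 \right)}} = \frac{225 + 49 \left(-92 - 87\right)}{10134 + \left(7880 + \left(-91\right)^{2} - -21567\right)} = \frac{225 + 49 \left(-179\right)}{10134 + \left(7880 + 8281 + 21567\right)} = \frac{225 - 8771}{10134 + 37728} = - \frac{8546}{47862} = \left(-8546\right) \frac{1}{47862} = - \frac{4273}{23931}$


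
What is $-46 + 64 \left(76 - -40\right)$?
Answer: $7378$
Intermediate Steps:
$-46 + 64 \left(76 - -40\right) = -46 + 64 \left(76 + 40\right) = -46 + 64 \cdot 116 = -46 + 7424 = 7378$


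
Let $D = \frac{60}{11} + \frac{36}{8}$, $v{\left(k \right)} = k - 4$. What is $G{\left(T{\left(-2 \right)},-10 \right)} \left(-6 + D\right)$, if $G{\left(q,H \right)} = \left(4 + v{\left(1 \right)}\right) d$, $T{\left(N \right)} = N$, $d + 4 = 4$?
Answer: $0$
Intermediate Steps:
$d = 0$ ($d = -4 + 4 = 0$)
$v{\left(k \right)} = -4 + k$
$D = \frac{219}{22}$ ($D = 60 \cdot \frac{1}{11} + 36 \cdot \frac{1}{8} = \frac{60}{11} + \frac{9}{2} = \frac{219}{22} \approx 9.9545$)
$G{\left(q,H \right)} = 0$ ($G{\left(q,H \right)} = \left(4 + \left(-4 + 1\right)\right) 0 = \left(4 - 3\right) 0 = 1 \cdot 0 = 0$)
$G{\left(T{\left(-2 \right)},-10 \right)} \left(-6 + D\right) = 0 \left(-6 + \frac{219}{22}\right) = 0 \cdot \frac{87}{22} = 0$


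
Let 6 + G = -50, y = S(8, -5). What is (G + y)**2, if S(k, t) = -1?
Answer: 3249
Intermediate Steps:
y = -1
G = -56 (G = -6 - 50 = -56)
(G + y)**2 = (-56 - 1)**2 = (-57)**2 = 3249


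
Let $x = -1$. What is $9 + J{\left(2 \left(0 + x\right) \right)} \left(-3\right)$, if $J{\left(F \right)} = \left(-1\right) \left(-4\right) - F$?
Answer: $-9$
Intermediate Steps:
$J{\left(F \right)} = 4 - F$
$9 + J{\left(2 \left(0 + x\right) \right)} \left(-3\right) = 9 + \left(4 - 2 \left(0 - 1\right)\right) \left(-3\right) = 9 + \left(4 - 2 \left(-1\right)\right) \left(-3\right) = 9 + \left(4 - -2\right) \left(-3\right) = 9 + \left(4 + 2\right) \left(-3\right) = 9 + 6 \left(-3\right) = 9 - 18 = -9$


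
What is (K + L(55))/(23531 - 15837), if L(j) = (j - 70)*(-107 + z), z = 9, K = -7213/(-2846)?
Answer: 4190833/21897124 ≈ 0.19139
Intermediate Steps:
K = 7213/2846 (K = -7213*(-1/2846) = 7213/2846 ≈ 2.5344)
L(j) = 6860 - 98*j (L(j) = (j - 70)*(-107 + 9) = (-70 + j)*(-98) = 6860 - 98*j)
(K + L(55))/(23531 - 15837) = (7213/2846 + (6860 - 98*55))/(23531 - 15837) = (7213/2846 + (6860 - 5390))/7694 = (7213/2846 + 1470)*(1/7694) = (4190833/2846)*(1/7694) = 4190833/21897124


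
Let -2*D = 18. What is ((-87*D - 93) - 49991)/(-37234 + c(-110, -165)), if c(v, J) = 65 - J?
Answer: 49301/37004 ≈ 1.3323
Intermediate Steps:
D = -9 (D = -½*18 = -9)
((-87*D - 93) - 49991)/(-37234 + c(-110, -165)) = ((-87*(-9) - 93) - 49991)/(-37234 + (65 - 1*(-165))) = ((783 - 93) - 49991)/(-37234 + (65 + 165)) = (690 - 49991)/(-37234 + 230) = -49301/(-37004) = -49301*(-1/37004) = 49301/37004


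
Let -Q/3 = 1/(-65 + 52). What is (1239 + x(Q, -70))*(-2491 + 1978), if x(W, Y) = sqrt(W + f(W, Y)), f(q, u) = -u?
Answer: -635607 - 513*sqrt(11869)/13 ≈ -6.3991e+5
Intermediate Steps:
Q = 3/13 (Q = -3/(-65 + 52) = -3/(-13) = -3*(-1/13) = 3/13 ≈ 0.23077)
x(W, Y) = sqrt(W - Y)
(1239 + x(Q, -70))*(-2491 + 1978) = (1239 + sqrt(3/13 - 1*(-70)))*(-2491 + 1978) = (1239 + sqrt(3/13 + 70))*(-513) = (1239 + sqrt(913/13))*(-513) = (1239 + sqrt(11869)/13)*(-513) = -635607 - 513*sqrt(11869)/13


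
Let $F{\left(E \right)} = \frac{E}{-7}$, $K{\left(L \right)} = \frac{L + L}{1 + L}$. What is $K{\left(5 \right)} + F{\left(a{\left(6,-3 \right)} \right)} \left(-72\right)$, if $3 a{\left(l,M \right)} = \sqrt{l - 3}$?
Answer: $\frac{5}{3} + \frac{24 \sqrt{3}}{7} \approx 7.6051$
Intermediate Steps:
$K{\left(L \right)} = \frac{2 L}{1 + L}$
$a{\left(l,M \right)} = \frac{\sqrt{-3 + l}}{3}$ ($a{\left(l,M \right)} = \frac{\sqrt{l - 3}}{3} = \frac{\sqrt{-3 + l}}{3}$)
$F{\left(E \right)} = - \frac{E}{7}$ ($F{\left(E \right)} = E \left(- \frac{1}{7}\right) = - \frac{E}{7}$)
$K{\left(5 \right)} + F{\left(a{\left(6,-3 \right)} \right)} \left(-72\right) = 2 \cdot 5 \frac{1}{1 + 5} + - \frac{\frac{1}{3} \sqrt{-3 + 6}}{7} \left(-72\right) = 2 \cdot 5 \cdot \frac{1}{6} + - \frac{\frac{1}{3} \sqrt{3}}{7} \left(-72\right) = 2 \cdot 5 \cdot \frac{1}{6} + - \frac{\sqrt{3}}{21} \left(-72\right) = \frac{5}{3} + \frac{24 \sqrt{3}}{7}$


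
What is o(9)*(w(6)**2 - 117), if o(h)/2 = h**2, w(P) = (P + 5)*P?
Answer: 686718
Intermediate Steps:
w(P) = P*(5 + P) (w(P) = (5 + P)*P = P*(5 + P))
o(h) = 2*h**2
o(9)*(w(6)**2 - 117) = (2*9**2)*((6*(5 + 6))**2 - 117) = (2*81)*((6*11)**2 - 117) = 162*(66**2 - 117) = 162*(4356 - 117) = 162*4239 = 686718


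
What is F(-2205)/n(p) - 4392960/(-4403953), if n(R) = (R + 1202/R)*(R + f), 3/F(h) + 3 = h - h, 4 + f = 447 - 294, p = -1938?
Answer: 14763318208734663/14800266405538591 ≈ 0.99750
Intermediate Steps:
f = 149 (f = -4 + (447 - 294) = -4 + 153 = 149)
F(h) = -1 (F(h) = 3/(-3 + (h - h)) = 3/(-3 + 0) = 3/(-3) = 3*(-1/3) = -1)
n(R) = (149 + R)*(R + 1202/R) (n(R) = (R + 1202/R)*(R + 149) = (R + 1202/R)*(149 + R) = (149 + R)*(R + 1202/R))
F(-2205)/n(p) - 4392960/(-4403953) = -1/(1202 + (-1938)**2 + 149*(-1938) + 179098/(-1938)) - 4392960/(-4403953) = -1/(1202 + 3755844 - 288762 + 179098*(-1/1938)) - 4392960*(-1/4403953) = -1/(1202 + 3755844 - 288762 - 89549/969) + 4392960/4403953 = -1/3360677647/969 + 4392960/4403953 = -1*969/3360677647 + 4392960/4403953 = -969/3360677647 + 4392960/4403953 = 14763318208734663/14800266405538591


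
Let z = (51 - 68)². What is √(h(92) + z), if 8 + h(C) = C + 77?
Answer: 15*√2 ≈ 21.213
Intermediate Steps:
h(C) = 69 + C (h(C) = -8 + (C + 77) = -8 + (77 + C) = 69 + C)
z = 289 (z = (-17)² = 289)
√(h(92) + z) = √((69 + 92) + 289) = √(161 + 289) = √450 = 15*√2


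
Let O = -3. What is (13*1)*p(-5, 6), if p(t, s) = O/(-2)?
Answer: 39/2 ≈ 19.500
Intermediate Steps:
p(t, s) = 3/2 (p(t, s) = -3/(-2) = -3*(-1/2) = 3/2)
(13*1)*p(-5, 6) = (13*1)*(3/2) = 13*(3/2) = 39/2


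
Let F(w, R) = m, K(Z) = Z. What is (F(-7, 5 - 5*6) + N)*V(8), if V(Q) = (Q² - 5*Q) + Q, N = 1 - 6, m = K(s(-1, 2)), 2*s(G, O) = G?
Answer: -176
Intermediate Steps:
s(G, O) = G/2
m = -½ (m = (½)*(-1) = -½ ≈ -0.50000)
N = -5
F(w, R) = -½
V(Q) = Q² - 4*Q
(F(-7, 5 - 5*6) + N)*V(8) = (-½ - 5)*(8*(-4 + 8)) = -44*4 = -11/2*32 = -176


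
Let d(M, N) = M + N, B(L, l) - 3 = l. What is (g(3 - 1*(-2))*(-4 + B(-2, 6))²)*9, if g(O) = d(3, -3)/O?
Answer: 0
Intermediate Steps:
B(L, l) = 3 + l
g(O) = 0 (g(O) = (3 - 3)/O = 0/O = 0)
(g(3 - 1*(-2))*(-4 + B(-2, 6))²)*9 = (0*(-4 + (3 + 6))²)*9 = (0*(-4 + 9)²)*9 = (0*5²)*9 = (0*25)*9 = 0*9 = 0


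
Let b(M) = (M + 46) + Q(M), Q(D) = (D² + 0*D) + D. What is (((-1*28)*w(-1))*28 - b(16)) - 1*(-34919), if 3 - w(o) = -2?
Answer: 30665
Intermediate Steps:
w(o) = 5 (w(o) = 3 - 1*(-2) = 3 + 2 = 5)
Q(D) = D + D² (Q(D) = (D² + 0) + D = D² + D = D + D²)
b(M) = 46 + M + M*(1 + M) (b(M) = (M + 46) + M*(1 + M) = (46 + M) + M*(1 + M) = 46 + M + M*(1 + M))
(((-1*28)*w(-1))*28 - b(16)) - 1*(-34919) = ((-1*28*5)*28 - (46 + 16 + 16*(1 + 16))) - 1*(-34919) = (-28*5*28 - (46 + 16 + 16*17)) + 34919 = (-140*28 - (46 + 16 + 272)) + 34919 = (-3920 - 1*334) + 34919 = (-3920 - 334) + 34919 = -4254 + 34919 = 30665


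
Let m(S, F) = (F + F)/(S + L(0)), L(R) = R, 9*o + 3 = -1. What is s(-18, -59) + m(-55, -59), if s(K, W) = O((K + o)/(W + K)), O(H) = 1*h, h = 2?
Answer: 228/55 ≈ 4.1455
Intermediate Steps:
o = -4/9 (o = -⅓ + (⅑)*(-1) = -⅓ - ⅑ = -4/9 ≈ -0.44444)
m(S, F) = 2*F/S (m(S, F) = (F + F)/(S + 0) = (2*F)/S = 2*F/S)
O(H) = 2 (O(H) = 1*2 = 2)
s(K, W) = 2
s(-18, -59) + m(-55, -59) = 2 + 2*(-59)/(-55) = 2 + 2*(-59)*(-1/55) = 2 + 118/55 = 228/55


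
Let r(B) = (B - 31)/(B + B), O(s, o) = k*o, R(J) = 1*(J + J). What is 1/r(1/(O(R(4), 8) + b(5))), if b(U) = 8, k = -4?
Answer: 2/745 ≈ 0.0026846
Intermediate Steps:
R(J) = 2*J (R(J) = 1*(2*J) = 2*J)
O(s, o) = -4*o
r(B) = (-31 + B)/(2*B) (r(B) = (-31 + B)/((2*B)) = (-31 + B)*(1/(2*B)) = (-31 + B)/(2*B))
1/r(1/(O(R(4), 8) + b(5))) = 1/((-31 + 1/(-4*8 + 8))/(2*(1/(-4*8 + 8)))) = 1/((-31 + 1/(-32 + 8))/(2*(1/(-32 + 8)))) = 1/((-31 + 1/(-24))/(2*(1/(-24)))) = 1/((-31 - 1/24)/(2*(-1/24))) = 1/((1/2)*(-24)*(-745/24)) = 1/(745/2) = 2/745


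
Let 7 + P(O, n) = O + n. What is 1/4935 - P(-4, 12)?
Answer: -4934/4935 ≈ -0.99980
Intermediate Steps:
P(O, n) = -7 + O + n (P(O, n) = -7 + (O + n) = -7 + O + n)
1/4935 - P(-4, 12) = 1/4935 - (-7 - 4 + 12) = 1/4935 - 1*1 = 1/4935 - 1 = -4934/4935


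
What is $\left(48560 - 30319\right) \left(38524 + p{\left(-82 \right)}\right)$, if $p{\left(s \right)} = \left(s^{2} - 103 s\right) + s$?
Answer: $977936492$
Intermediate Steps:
$p{\left(s \right)} = s^{2} - 102 s$
$\left(48560 - 30319\right) \left(38524 + p{\left(-82 \right)}\right) = \left(48560 - 30319\right) \left(38524 - 82 \left(-102 - 82\right)\right) = 18241 \left(38524 - -15088\right) = 18241 \left(38524 + 15088\right) = 18241 \cdot 53612 = 977936492$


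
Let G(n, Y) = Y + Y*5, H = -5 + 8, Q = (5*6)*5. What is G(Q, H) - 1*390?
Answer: -372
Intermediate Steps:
Q = 150 (Q = 30*5 = 150)
H = 3
G(n, Y) = 6*Y (G(n, Y) = Y + 5*Y = 6*Y)
G(Q, H) - 1*390 = 6*3 - 1*390 = 18 - 390 = -372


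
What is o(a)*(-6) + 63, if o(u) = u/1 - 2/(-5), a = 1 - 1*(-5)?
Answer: 123/5 ≈ 24.600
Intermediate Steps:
a = 6 (a = 1 + 5 = 6)
o(u) = ⅖ + u (o(u) = u*1 - 2*(-⅕) = u + ⅖ = ⅖ + u)
o(a)*(-6) + 63 = (⅖ + 6)*(-6) + 63 = (32/5)*(-6) + 63 = -192/5 + 63 = 123/5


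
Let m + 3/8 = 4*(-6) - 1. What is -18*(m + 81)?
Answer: -4005/4 ≈ -1001.3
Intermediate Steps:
m = -203/8 (m = -3/8 + (4*(-6) - 1) = -3/8 + (-24 - 1) = -3/8 - 25 = -203/8 ≈ -25.375)
-18*(m + 81) = -18*(-203/8 + 81) = -18*445/8 = -4005/4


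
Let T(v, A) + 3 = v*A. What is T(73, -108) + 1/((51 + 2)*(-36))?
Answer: -15048397/1908 ≈ -7887.0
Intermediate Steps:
T(v, A) = -3 + A*v (T(v, A) = -3 + v*A = -3 + A*v)
T(73, -108) + 1/((51 + 2)*(-36)) = (-3 - 108*73) + 1/((51 + 2)*(-36)) = (-3 - 7884) + 1/(53*(-36)) = -7887 + 1/(-1908) = -7887 - 1/1908 = -15048397/1908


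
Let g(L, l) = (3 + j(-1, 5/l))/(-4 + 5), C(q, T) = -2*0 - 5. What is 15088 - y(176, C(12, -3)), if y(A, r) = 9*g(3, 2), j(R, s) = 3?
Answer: 15034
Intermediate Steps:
C(q, T) = -5 (C(q, T) = 0 - 5 = -5)
g(L, l) = 6 (g(L, l) = (3 + 3)/(-4 + 5) = 6/1 = 6*1 = 6)
y(A, r) = 54 (y(A, r) = 9*6 = 54)
15088 - y(176, C(12, -3)) = 15088 - 1*54 = 15088 - 54 = 15034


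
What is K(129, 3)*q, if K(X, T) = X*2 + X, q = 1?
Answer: 387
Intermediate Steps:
K(X, T) = 3*X (K(X, T) = 2*X + X = 3*X)
K(129, 3)*q = (3*129)*1 = 387*1 = 387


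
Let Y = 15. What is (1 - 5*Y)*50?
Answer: -3700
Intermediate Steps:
(1 - 5*Y)*50 = (1 - 5*15)*50 = (1 - 75)*50 = -74*50 = -3700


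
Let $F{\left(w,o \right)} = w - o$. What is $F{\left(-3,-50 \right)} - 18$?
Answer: $29$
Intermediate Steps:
$F{\left(-3,-50 \right)} - 18 = \left(-3 - -50\right) - 18 = \left(-3 + 50\right) - 18 = 47 - 18 = 29$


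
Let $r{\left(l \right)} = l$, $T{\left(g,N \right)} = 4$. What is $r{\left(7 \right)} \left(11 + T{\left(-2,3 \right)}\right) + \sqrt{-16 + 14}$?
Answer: $105 + i \sqrt{2} \approx 105.0 + 1.4142 i$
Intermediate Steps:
$r{\left(7 \right)} \left(11 + T{\left(-2,3 \right)}\right) + \sqrt{-16 + 14} = 7 \left(11 + 4\right) + \sqrt{-16 + 14} = 7 \cdot 15 + \sqrt{-2} = 105 + i \sqrt{2}$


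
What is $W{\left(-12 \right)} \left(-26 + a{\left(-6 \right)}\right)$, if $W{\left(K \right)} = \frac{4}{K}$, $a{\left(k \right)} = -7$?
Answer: $11$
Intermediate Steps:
$W{\left(-12 \right)} \left(-26 + a{\left(-6 \right)}\right) = \frac{4}{-12} \left(-26 - 7\right) = 4 \left(- \frac{1}{12}\right) \left(-33\right) = \left(- \frac{1}{3}\right) \left(-33\right) = 11$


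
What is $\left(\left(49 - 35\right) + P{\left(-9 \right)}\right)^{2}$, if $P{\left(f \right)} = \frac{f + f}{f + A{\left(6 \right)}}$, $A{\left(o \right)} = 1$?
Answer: $\frac{4225}{16} \approx 264.06$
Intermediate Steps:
$P{\left(f \right)} = \frac{2 f}{1 + f}$ ($P{\left(f \right)} = \frac{f + f}{f + 1} = \frac{2 f}{1 + f}$)
$\left(\left(49 - 35\right) + P{\left(-9 \right)}\right)^{2} = \left(\left(49 - 35\right) + 2 \left(-9\right) \frac{1}{1 - 9}\right)^{2} = \left(\left(49 - 35\right) + 2 \left(-9\right) \frac{1}{-8}\right)^{2} = \left(14 + 2 \left(-9\right) \left(- \frac{1}{8}\right)\right)^{2} = \left(14 + \frac{9}{4}\right)^{2} = \left(\frac{65}{4}\right)^{2} = \frac{4225}{16}$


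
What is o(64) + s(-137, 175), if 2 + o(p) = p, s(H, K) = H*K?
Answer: -23913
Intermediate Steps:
o(p) = -2 + p
o(64) + s(-137, 175) = (-2 + 64) - 137*175 = 62 - 23975 = -23913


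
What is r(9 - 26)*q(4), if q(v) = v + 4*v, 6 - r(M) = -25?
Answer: 620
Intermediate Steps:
r(M) = 31 (r(M) = 6 - 1*(-25) = 6 + 25 = 31)
q(v) = 5*v
r(9 - 26)*q(4) = 31*(5*4) = 31*20 = 620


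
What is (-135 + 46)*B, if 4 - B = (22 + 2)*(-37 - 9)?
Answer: -98612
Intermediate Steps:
B = 1108 (B = 4 - (22 + 2)*(-37 - 9) = 4 - 24*(-46) = 4 - 1*(-1104) = 4 + 1104 = 1108)
(-135 + 46)*B = (-135 + 46)*1108 = -89*1108 = -98612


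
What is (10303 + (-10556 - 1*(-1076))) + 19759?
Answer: 20582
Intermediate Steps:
(10303 + (-10556 - 1*(-1076))) + 19759 = (10303 + (-10556 + 1076)) + 19759 = (10303 - 9480) + 19759 = 823 + 19759 = 20582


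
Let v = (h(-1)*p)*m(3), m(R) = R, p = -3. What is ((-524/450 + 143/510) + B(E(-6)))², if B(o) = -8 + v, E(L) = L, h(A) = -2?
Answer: 4863249169/58522500 ≈ 83.100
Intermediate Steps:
v = 18 (v = -2*(-3)*3 = 6*3 = 18)
B(o) = 10 (B(o) = -8 + 18 = 10)
((-524/450 + 143/510) + B(E(-6)))² = ((-524/450 + 143/510) + 10)² = ((-524*1/450 + 143*(1/510)) + 10)² = ((-262/225 + 143/510) + 10)² = (-6763/7650 + 10)² = (69737/7650)² = 4863249169/58522500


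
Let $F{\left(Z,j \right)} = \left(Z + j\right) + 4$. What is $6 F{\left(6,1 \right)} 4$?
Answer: $264$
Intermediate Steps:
$F{\left(Z,j \right)} = 4 + Z + j$
$6 F{\left(6,1 \right)} 4 = 6 \left(4 + 6 + 1\right) 4 = 6 \cdot 11 \cdot 4 = 66 \cdot 4 = 264$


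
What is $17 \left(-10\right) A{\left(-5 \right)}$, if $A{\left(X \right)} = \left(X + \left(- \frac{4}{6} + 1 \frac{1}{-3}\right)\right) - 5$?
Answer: $1870$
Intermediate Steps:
$A{\left(X \right)} = -6 + X$ ($A{\left(X \right)} = \left(X + \left(\left(-4\right) \frac{1}{6} + 1 \left(- \frac{1}{3}\right)\right)\right) - 5 = \left(X - 1\right) - 5 = \left(-1 + X\right) - 5 = -6 + X$)
$17 \left(-10\right) A{\left(-5 \right)} = 17 \left(-10\right) \left(-6 - 5\right) = \left(-170\right) \left(-11\right) = 1870$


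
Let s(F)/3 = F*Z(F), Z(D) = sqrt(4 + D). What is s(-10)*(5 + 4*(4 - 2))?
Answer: -390*I*sqrt(6) ≈ -955.3*I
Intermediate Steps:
s(F) = 3*F*sqrt(4 + F) (s(F) = 3*(F*sqrt(4 + F)) = 3*F*sqrt(4 + F))
s(-10)*(5 + 4*(4 - 2)) = (3*(-10)*sqrt(4 - 10))*(5 + 4*(4 - 2)) = (3*(-10)*sqrt(-6))*(5 + 4*2) = (3*(-10)*(I*sqrt(6)))*(5 + 8) = -30*I*sqrt(6)*13 = -390*I*sqrt(6)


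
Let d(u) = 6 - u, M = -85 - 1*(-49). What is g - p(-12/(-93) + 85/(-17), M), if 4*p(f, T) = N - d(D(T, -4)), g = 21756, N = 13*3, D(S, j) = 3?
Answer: 21747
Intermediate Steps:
M = -36 (M = -85 + 49 = -36)
N = 39
p(f, T) = 9 (p(f, T) = (39 - (6 - 1*3))/4 = (39 - (6 - 3))/4 = (39 - 1*3)/4 = (39 - 3)/4 = (¼)*36 = 9)
g - p(-12/(-93) + 85/(-17), M) = 21756 - 1*9 = 21756 - 9 = 21747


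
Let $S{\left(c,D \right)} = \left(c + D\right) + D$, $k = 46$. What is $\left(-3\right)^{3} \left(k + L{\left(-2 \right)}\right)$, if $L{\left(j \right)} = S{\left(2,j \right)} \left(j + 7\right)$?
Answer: $-972$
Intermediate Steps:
$S{\left(c,D \right)} = c + 2 D$ ($S{\left(c,D \right)} = \left(D + c\right) + D = c + 2 D$)
$L{\left(j \right)} = \left(2 + 2 j\right) \left(7 + j\right)$ ($L{\left(j \right)} = \left(2 + 2 j\right) \left(j + 7\right) = \left(2 + 2 j\right) \left(7 + j\right)$)
$\left(-3\right)^{3} \left(k + L{\left(-2 \right)}\right) = \left(-3\right)^{3} \left(46 + 2 \left(1 - 2\right) \left(7 - 2\right)\right) = - 27 \left(46 + 2 \left(-1\right) 5\right) = - 27 \left(46 - 10\right) = \left(-27\right) 36 = -972$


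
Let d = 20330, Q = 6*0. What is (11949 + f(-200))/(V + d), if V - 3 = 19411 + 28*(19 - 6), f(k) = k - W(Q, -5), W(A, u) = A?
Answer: 11749/40108 ≈ 0.29293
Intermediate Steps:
Q = 0
f(k) = k (f(k) = k - 1*0 = k + 0 = k)
V = 19778 (V = 3 + (19411 + 28*(19 - 6)) = 3 + (19411 + 28*13) = 3 + (19411 + 364) = 3 + 19775 = 19778)
(11949 + f(-200))/(V + d) = (11949 - 200)/(19778 + 20330) = 11749/40108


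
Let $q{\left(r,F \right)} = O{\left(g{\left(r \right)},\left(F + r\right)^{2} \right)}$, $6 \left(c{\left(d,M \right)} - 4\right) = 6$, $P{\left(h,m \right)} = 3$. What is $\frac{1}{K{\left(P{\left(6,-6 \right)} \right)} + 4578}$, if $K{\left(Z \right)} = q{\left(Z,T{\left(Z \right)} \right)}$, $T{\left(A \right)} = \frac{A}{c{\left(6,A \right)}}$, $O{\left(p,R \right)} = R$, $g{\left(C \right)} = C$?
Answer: $\frac{25}{114774} \approx 0.00021782$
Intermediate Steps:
$c{\left(d,M \right)} = 5$ ($c{\left(d,M \right)} = 4 + \frac{1}{6} \cdot 6 = 4 + 1 = 5$)
$T{\left(A \right)} = \frac{A}{5}$
$q{\left(r,F \right)} = \left(F + r\right)^{2}$
$K{\left(Z \right)} = \frac{36 Z^{2}}{25}$ ($K{\left(Z \right)} = \left(\frac{Z}{5} + Z\right)^{2} = \left(\frac{6 Z}{5}\right)^{2} = \frac{36 Z^{2}}{25}$)
$\frac{1}{K{\left(P{\left(6,-6 \right)} \right)} + 4578} = \frac{1}{\frac{36 \cdot 3^{2}}{25} + 4578} = \frac{1}{\frac{36}{25} \cdot 9 + 4578} = \frac{1}{\frac{324}{25} + 4578} = \frac{1}{\frac{114774}{25}} = \frac{25}{114774}$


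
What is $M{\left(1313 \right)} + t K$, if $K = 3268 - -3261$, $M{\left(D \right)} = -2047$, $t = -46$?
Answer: $-302381$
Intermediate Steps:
$K = 6529$ ($K = 3268 + 3261 = 6529$)
$M{\left(1313 \right)} + t K = -2047 - 300334 = -302381$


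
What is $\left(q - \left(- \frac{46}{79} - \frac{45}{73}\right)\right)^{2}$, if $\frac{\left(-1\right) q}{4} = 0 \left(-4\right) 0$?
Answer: $\frac{47789569}{33258289} \approx 1.4369$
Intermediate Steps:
$q = 0$ ($q = - 4 \cdot 0 \left(-4\right) 0 = - 4 \cdot 0 \cdot 0 = \left(-4\right) 0 = 0$)
$\left(q - \left(- \frac{46}{79} - \frac{45}{73}\right)\right)^{2} = \left(0 - \left(- \frac{46}{79} - \frac{45}{73}\right)\right)^{2} = \left(0 - - \frac{6913}{5767}\right)^{2} = \left(0 + \left(\frac{45}{73} + \frac{46}{79}\right)\right)^{2} = \left(0 + \frac{6913}{5767}\right)^{2} = \left(\frac{6913}{5767}\right)^{2} = \frac{47789569}{33258289}$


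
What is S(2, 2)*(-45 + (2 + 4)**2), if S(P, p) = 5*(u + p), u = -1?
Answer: -45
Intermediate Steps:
S(P, p) = -5 + 5*p (S(P, p) = 5*(-1 + p) = -5 + 5*p)
S(2, 2)*(-45 + (2 + 4)**2) = (-5 + 5*2)*(-45 + (2 + 4)**2) = (-5 + 10)*(-45 + 6**2) = 5*(-45 + 36) = 5*(-9) = -45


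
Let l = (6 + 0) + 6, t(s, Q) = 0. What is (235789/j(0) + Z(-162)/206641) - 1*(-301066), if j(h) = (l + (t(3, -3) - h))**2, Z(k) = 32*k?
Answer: 9007334348317/29756304 ≈ 3.0270e+5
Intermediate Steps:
l = 12 (l = 6 + 6 = 12)
j(h) = (12 - h)**2 (j(h) = (12 + (0 - h))**2 = (12 - h)**2)
(235789/j(0) + Z(-162)/206641) - 1*(-301066) = (235789/((12 - 1*0)**2) + (32*(-162))/206641) - 1*(-301066) = (235789/((12 + 0)**2) - 5184*1/206641) + 301066 = (235789/(12**2) - 5184/206641) + 301066 = (235789/144 - 5184/206641) + 301066 = 48722928253/29756304 + 301066 = 9007334348317/29756304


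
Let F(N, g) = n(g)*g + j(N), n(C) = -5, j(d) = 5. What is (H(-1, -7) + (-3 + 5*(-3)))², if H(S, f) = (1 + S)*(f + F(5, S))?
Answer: 324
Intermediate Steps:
F(N, g) = 5 - 5*g (F(N, g) = -5*g + 5 = 5 - 5*g)
H(S, f) = (1 + S)*(5 + f - 5*S) (H(S, f) = (1 + S)*(f + (5 - 5*S)) = (1 + S)*(5 + f - 5*S))
(H(-1, -7) + (-3 + 5*(-3)))² = ((5 - 7 - 5*(-1)² - 1*(-7)) + (-3 + 5*(-3)))² = ((5 - 7 - 5*1 + 7) + (-3 - 15))² = ((5 - 7 - 5 + 7) - 18)² = (0 - 18)² = (-18)² = 324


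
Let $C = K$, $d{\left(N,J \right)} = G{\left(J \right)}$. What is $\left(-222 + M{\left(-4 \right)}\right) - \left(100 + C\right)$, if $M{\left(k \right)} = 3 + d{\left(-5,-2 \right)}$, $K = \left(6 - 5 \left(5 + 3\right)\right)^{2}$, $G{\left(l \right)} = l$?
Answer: $-1477$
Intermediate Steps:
$d{\left(N,J \right)} = J$
$K = 1156$ ($K = \left(6 - 40\right)^{2} = \left(-34\right)^{2} = 1156$)
$C = 1156$
$M{\left(k \right)} = 1$ ($M{\left(k \right)} = 3 - 2 = 1$)
$\left(-222 + M{\left(-4 \right)}\right) - \left(100 + C\right) = \left(-222 + 1\right) - 1256 = -221 - 1256 = -1477$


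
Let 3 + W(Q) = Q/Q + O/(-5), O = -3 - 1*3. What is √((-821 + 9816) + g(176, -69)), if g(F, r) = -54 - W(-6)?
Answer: √223545/5 ≈ 94.561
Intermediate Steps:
O = -6 (O = -3 - 3 = -6)
W(Q) = -⅘ (W(Q) = -3 + (Q/Q - 6/(-5)) = -3 + (1 - 6*(-⅕)) = -3 + (1 + 6/5) = -3 + 11/5 = -⅘)
g(F, r) = -266/5 (g(F, r) = -54 - 1*(-⅘) = -54 + ⅘ = -266/5)
√((-821 + 9816) + g(176, -69)) = √((-821 + 9816) - 266/5) = √(8995 - 266/5) = √(44709/5) = √223545/5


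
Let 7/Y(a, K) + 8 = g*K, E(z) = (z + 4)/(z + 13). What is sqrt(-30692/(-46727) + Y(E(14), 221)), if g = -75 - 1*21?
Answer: sqrt(3294377517476522)/70838132 ≈ 0.81025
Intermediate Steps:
g = -96 (g = -75 - 21 = -96)
E(z) = (4 + z)/(13 + z)
Y(a, K) = 7/(-8 - 96*K)
sqrt(-30692/(-46727) + Y(E(14), 221)) = sqrt(-30692/(-46727) + 7/(8*(-1 - 12*221))) = sqrt(-30692*(-1/46727) + 7/(8*(-1 - 2652))) = sqrt(30692/46727 + (7/8)/(-2653)) = sqrt(30692/46727 + (7/8)*(-1/2653)) = sqrt(30692/46727 - 1/3032) = sqrt(93011417/141676264) = sqrt(3294377517476522)/70838132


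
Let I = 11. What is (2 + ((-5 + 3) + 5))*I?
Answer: 55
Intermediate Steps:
(2 + ((-5 + 3) + 5))*I = (2 + ((-5 + 3) + 5))*11 = (2 + (-2 + 5))*11 = (2 + 3)*11 = 5*11 = 55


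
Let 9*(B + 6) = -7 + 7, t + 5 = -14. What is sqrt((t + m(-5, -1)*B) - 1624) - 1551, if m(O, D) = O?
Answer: -1551 + I*sqrt(1613) ≈ -1551.0 + 40.162*I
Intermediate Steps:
t = -19 (t = -5 - 14 = -19)
B = -6 (B = -6 + (-7 + 7)/9 = -6 + (1/9)*0 = -6 + 0 = -6)
sqrt((t + m(-5, -1)*B) - 1624) - 1551 = sqrt((-19 - 5*(-6)) - 1624) - 1551 = sqrt((-19 + 30) - 1624) - 1551 = sqrt(11 - 1624) - 1551 = sqrt(-1613) - 1551 = I*sqrt(1613) - 1551 = -1551 + I*sqrt(1613)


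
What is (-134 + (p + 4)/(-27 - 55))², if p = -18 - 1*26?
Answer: 29964676/1681 ≈ 17826.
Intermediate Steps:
p = -44 (p = -18 - 26 = -44)
(-134 + (p + 4)/(-27 - 55))² = (-134 + (-44 + 4)/(-27 - 55))² = (-134 - 40/(-82))² = (-134 - 40*(-1/82))² = (-134 + 20/41)² = (-5474/41)² = 29964676/1681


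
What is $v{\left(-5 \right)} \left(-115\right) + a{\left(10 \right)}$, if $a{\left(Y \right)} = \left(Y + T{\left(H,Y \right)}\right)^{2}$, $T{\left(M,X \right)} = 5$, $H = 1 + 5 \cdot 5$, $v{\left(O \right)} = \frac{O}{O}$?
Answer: $110$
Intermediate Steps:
$v{\left(O \right)} = 1$
$H = 26$ ($H = 1 + 25 = 26$)
$a{\left(Y \right)} = \left(5 + Y\right)^{2}$ ($a{\left(Y \right)} = \left(Y + 5\right)^{2} = \left(5 + Y\right)^{2}$)
$v{\left(-5 \right)} \left(-115\right) + a{\left(10 \right)} = 1 \left(-115\right) + \left(5 + 10\right)^{2} = -115 + 15^{2} = -115 + 225 = 110$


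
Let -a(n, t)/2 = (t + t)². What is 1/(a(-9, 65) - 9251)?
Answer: -1/43051 ≈ -2.3228e-5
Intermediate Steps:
a(n, t) = -8*t² (a(n, t) = -2*(t + t)² = -2*4*t² = -8*t²)
1/(a(-9, 65) - 9251) = 1/(-8*65² - 9251) = 1/(-8*4225 - 9251) = 1/(-33800 - 9251) = 1/(-43051) = -1/43051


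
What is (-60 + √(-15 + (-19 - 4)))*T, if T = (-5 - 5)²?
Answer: -6000 + 100*I*√38 ≈ -6000.0 + 616.44*I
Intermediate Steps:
T = 100 (T = (-10)² = 100)
(-60 + √(-15 + (-19 - 4)))*T = (-60 + √(-15 + (-19 - 4)))*100 = (-60 + √(-15 - 23))*100 = (-60 + √(-38))*100 = (-60 + I*√38)*100 = -6000 + 100*I*√38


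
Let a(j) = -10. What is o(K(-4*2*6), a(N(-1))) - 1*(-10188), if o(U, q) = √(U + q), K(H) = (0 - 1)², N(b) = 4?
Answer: 10188 + 3*I ≈ 10188.0 + 3.0*I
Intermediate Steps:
K(H) = 1 (K(H) = (-1)² = 1)
o(K(-4*2*6), a(N(-1))) - 1*(-10188) = √(1 - 10) - 1*(-10188) = √(-9) + 10188 = 3*I + 10188 = 10188 + 3*I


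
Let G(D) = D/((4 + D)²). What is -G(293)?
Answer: -293/88209 ≈ -0.0033217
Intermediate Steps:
G(D) = D/(4 + D)²
-G(293) = -293/(4 + 293)² = -293/297² = -293/88209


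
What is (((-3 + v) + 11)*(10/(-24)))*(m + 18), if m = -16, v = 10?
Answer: -15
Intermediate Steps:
(((-3 + v) + 11)*(10/(-24)))*(m + 18) = (((-3 + 10) + 11)*(10/(-24)))*(-16 + 18) = ((7 + 11)*(10*(-1/24)))*2 = (18*(-5/12))*2 = -15/2*2 = -15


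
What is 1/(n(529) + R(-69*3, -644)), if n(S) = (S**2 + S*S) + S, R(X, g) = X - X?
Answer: 1/560211 ≈ 1.7850e-6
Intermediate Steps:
R(X, g) = 0
n(S) = S + 2*S**2 (n(S) = (S**2 + S**2) + S = 2*S**2 + S = S + 2*S**2)
1/(n(529) + R(-69*3, -644)) = 1/(529*(1 + 2*529) + 0) = 1/(529*(1 + 1058) + 0) = 1/(529*1059 + 0) = 1/(560211 + 0) = 1/560211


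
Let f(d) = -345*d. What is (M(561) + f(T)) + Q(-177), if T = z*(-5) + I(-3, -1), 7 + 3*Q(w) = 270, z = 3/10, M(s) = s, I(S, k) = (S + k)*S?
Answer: -17843/6 ≈ -2973.8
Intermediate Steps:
I(S, k) = S*(S + k)
z = 3/10 (z = 3*(1/10) = 3/10 ≈ 0.30000)
Q(w) = 263/3 (Q(w) = -7/3 + (1/3)*270 = -7/3 + 90 = 263/3)
T = 21/2 (T = (3/10)*(-5) - 3*(-3 - 1) = -3/2 - 3*(-4) = -3/2 + 12 = 21/2 ≈ 10.500)
(M(561) + f(T)) + Q(-177) = (561 - 345*21/2) + 263/3 = (561 - 7245/2) + 263/3 = -6123/2 + 263/3 = -17843/6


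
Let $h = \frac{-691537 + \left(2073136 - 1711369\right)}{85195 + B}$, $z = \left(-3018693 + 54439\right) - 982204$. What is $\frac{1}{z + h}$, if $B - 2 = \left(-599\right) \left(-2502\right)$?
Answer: $- \frac{316779}{1250155084736} \approx -2.5339 \cdot 10^{-7}$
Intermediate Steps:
$B = 1498700$ ($B = 2 - -1498698 = 2 + 1498698 = 1498700$)
$z = -3946458$ ($z = -2964254 - 982204 = -3946458$)
$h = - \frac{65954}{316779}$ ($h = \frac{-691537 + \left(2073136 - 1711369\right)}{85195 + 1498700} = \frac{-691537 + \left(2073136 - 1711369\right)}{1583895} = \left(-691537 + 361767\right) \frac{1}{1583895} = \left(-329770\right) \frac{1}{1583895} = - \frac{65954}{316779} \approx -0.2082$)
$\frac{1}{z + h} = \frac{1}{-3946458 - \frac{65954}{316779}} = \frac{1}{- \frac{1250155084736}{316779}} = - \frac{316779}{1250155084736}$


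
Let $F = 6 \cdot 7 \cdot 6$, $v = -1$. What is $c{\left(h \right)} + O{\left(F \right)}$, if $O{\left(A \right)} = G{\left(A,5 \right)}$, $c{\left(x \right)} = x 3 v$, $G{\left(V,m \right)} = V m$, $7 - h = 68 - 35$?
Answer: $1338$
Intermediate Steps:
$h = -26$ ($h = 7 - \left(68 - 35\right) = 7 - 33 = -26$)
$c{\left(x \right)} = - 3 x$ ($c{\left(x \right)} = x 3 \left(-1\right) = 3 x \left(-1\right) = - 3 x$)
$F = 252$ ($F = 42 \cdot 6 = 252$)
$O{\left(A \right)} = 5 A$ ($O{\left(A \right)} = A 5 = 5 A$)
$c{\left(h \right)} + O{\left(F \right)} = \left(-3\right) \left(-26\right) + 5 \cdot 252 = 78 + 1260 = 1338$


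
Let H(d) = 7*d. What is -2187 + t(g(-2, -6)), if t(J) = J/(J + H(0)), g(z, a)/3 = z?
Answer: -2186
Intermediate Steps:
g(z, a) = 3*z
t(J) = 1 (t(J) = J/(J + 7*0) = J/(J + 0) = J/J = 1)
-2187 + t(g(-2, -6)) = -2187 + 1 = -2186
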